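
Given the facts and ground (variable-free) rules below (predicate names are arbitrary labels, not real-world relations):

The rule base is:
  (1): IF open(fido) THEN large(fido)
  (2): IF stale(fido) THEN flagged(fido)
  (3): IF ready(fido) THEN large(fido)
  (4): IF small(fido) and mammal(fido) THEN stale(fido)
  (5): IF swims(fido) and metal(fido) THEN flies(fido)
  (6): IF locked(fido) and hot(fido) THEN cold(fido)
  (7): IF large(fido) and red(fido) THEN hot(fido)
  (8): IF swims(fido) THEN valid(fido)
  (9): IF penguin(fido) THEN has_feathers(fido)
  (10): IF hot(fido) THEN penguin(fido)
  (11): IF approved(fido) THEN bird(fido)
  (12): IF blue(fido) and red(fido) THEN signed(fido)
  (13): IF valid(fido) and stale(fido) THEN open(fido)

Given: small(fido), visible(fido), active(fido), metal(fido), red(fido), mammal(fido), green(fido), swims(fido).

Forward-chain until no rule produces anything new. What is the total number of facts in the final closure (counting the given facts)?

17

[1] (4) [IF small(fido) and mammal(fido) THEN stale(fido)]; (5) [IF swims(fido) and metal(fido) THEN flies(fido)]; (8) [IF swims(fido) THEN valid(fido)]. ⇒ new: stale(fido), flies(fido), valid(fido).
[2] (2) [IF stale(fido) THEN flagged(fido)]; (13) [IF valid(fido) and stale(fido) THEN open(fido)]. ⇒ new: flagged(fido), open(fido).
[3] (1) [IF open(fido) THEN large(fido)]. ⇒ new: large(fido).
[4] (7) [IF large(fido) and red(fido) THEN hot(fido)]. ⇒ new: hot(fido).
[5] (10) [IF hot(fido) THEN penguin(fido)]. ⇒ new: penguin(fido).
[6] (9) [IF penguin(fido) THEN has_feathers(fido)]. ⇒ new: has_feathers(fido).
Closure: {active(fido), flagged(fido), flies(fido), green(fido), has_feathers(fido), hot(fido), large(fido), mammal(fido), metal(fido), open(fido), penguin(fido), red(fido), small(fido), stale(fido), swims(fido), valid(fido), visible(fido)} — 17 facts.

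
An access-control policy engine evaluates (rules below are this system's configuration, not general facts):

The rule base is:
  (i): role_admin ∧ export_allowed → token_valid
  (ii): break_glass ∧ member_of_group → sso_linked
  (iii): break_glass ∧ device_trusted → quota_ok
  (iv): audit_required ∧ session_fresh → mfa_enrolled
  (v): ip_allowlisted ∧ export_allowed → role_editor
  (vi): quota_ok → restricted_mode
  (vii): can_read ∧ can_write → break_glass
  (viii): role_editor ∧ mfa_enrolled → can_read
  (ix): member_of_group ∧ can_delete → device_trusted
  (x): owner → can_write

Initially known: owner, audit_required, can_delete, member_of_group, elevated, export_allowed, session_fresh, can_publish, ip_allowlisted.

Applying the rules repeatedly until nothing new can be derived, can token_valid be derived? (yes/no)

Round 1: (iv) [audit_required ∧ session_fresh → mfa_enrolled]; (v) [ip_allowlisted ∧ export_allowed → role_editor]; (ix) [member_of_group ∧ can_delete → device_trusted]; (x) [owner → can_write]. Adds mfa_enrolled, role_editor, device_trusted, can_write.
Round 2: (viii) [role_editor ∧ mfa_enrolled → can_read]. Adds can_read.
Round 3: (vii) [can_read ∧ can_write → break_glass]. Adds break_glass.
Round 4: (ii) [break_glass ∧ member_of_group → sso_linked]; (iii) [break_glass ∧ device_trusted → quota_ok]. Adds sso_linked, quota_ok.
Round 5: (vi) [quota_ok → restricted_mode]. Adds restricted_mode.
Fixed point reached. token_valid is concluded only by (i); (i) needs role_admin (never derived).

no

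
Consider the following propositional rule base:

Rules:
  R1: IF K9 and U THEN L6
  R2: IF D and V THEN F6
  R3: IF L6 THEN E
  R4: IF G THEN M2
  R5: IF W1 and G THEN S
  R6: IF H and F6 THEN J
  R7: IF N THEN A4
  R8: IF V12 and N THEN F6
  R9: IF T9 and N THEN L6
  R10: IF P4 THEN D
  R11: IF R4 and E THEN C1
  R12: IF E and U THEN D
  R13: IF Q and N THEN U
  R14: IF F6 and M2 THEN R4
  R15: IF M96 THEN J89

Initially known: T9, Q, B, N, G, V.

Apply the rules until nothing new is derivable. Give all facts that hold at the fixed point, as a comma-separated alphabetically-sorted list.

A4, B, C1, D, E, F6, G, L6, M2, N, Q, R4, T9, U, V

Round 1: R4 [IF G THEN M2]; R7 [IF N THEN A4]; R9 [IF T9 and N THEN L6]; R13 [IF Q and N THEN U]. New: M2, A4, L6, U.
Round 2: R3 [IF L6 THEN E]. New: E.
Round 3: R12 [IF E and U THEN D]. New: D.
Round 4: R2 [IF D and V THEN F6]. New: F6.
Round 5: R14 [IF F6 and M2 THEN R4]. New: R4.
Round 6: R11 [IF R4 and E THEN C1]. New: C1.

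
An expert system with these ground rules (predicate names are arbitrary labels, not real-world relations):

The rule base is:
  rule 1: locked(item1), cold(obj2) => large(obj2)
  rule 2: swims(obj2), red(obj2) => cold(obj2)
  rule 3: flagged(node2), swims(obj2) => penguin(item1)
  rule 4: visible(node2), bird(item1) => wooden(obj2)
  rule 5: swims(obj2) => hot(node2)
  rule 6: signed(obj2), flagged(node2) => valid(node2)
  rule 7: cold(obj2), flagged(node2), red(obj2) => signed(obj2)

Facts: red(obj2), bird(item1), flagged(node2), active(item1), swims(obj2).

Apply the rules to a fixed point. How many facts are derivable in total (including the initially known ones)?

Round 1: rule 2 [swims(obj2), red(obj2) => cold(obj2)]; rule 3 [flagged(node2), swims(obj2) => penguin(item1)]; rule 5 [swims(obj2) => hot(node2)]. Adds cold(obj2), penguin(item1), hot(node2).
Round 2: rule 7 [cold(obj2), flagged(node2), red(obj2) => signed(obj2)]. Adds signed(obj2).
Round 3: rule 6 [signed(obj2), flagged(node2) => valid(node2)]. Adds valid(node2).
Closure: {active(item1), bird(item1), cold(obj2), flagged(node2), hot(node2), penguin(item1), red(obj2), signed(obj2), swims(obj2), valid(node2)} — 10 facts.

10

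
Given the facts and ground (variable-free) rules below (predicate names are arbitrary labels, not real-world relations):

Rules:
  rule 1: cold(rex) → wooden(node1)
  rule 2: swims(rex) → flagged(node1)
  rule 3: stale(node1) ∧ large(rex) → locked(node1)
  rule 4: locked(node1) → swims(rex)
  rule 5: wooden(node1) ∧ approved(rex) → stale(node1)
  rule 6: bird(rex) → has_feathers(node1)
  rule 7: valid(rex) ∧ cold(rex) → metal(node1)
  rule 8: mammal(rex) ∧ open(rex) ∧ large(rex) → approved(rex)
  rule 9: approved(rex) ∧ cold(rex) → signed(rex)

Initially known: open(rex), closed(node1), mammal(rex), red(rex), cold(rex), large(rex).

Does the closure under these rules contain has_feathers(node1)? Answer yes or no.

no

Round 1: rule 1 [cold(rex) → wooden(node1)]; rule 8 [mammal(rex) ∧ open(rex) ∧ large(rex) → approved(rex)]. Adds wooden(node1), approved(rex).
Round 2: rule 5 [wooden(node1) ∧ approved(rex) → stale(node1)]; rule 9 [approved(rex) ∧ cold(rex) → signed(rex)]. Adds stale(node1), signed(rex).
Round 3: rule 3 [stale(node1) ∧ large(rex) → locked(node1)]. Adds locked(node1).
Round 4: rule 4 [locked(node1) → swims(rex)]. Adds swims(rex).
Round 5: rule 2 [swims(rex) → flagged(node1)]. Adds flagged(node1).
Fixed point reached. has_feathers(node1) is concluded only by rule 6; rule 6 needs bird(rex) (never derived).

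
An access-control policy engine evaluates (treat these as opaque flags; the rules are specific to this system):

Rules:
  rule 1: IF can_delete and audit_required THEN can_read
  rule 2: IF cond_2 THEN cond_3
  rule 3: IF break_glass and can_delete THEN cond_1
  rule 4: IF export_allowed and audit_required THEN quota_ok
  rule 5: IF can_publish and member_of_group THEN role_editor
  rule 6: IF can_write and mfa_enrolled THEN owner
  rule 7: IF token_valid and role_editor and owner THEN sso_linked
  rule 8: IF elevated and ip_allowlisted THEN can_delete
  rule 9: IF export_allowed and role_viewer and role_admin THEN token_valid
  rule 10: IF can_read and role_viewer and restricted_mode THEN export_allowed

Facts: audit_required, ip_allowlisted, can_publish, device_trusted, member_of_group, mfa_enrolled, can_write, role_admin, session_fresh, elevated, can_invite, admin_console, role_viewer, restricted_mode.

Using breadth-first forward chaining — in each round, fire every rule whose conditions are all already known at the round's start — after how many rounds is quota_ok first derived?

Round 1 — rule 5, rule 6, rule 8, derive role_editor, owner, can_delete.
Round 2 — rule 1, derive can_read.
Round 3 — rule 10, derive export_allowed.
Round 4 — rule 4, rule 9, derive quota_ok, token_valid.
quota_ok first appears in round 4.

4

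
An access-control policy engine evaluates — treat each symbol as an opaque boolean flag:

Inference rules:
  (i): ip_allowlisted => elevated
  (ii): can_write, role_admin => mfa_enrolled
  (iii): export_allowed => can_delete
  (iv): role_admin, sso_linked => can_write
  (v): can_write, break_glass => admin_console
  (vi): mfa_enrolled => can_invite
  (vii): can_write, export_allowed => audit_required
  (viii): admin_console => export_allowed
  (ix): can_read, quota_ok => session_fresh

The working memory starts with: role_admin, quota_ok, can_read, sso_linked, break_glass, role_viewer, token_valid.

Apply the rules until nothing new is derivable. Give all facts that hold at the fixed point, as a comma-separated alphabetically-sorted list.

Round 1 — (iv), (ix), derive can_write, session_fresh.
Round 2 — (ii), (v), derive mfa_enrolled, admin_console.
Round 3 — (vi), (viii), derive can_invite, export_allowed.
Round 4 — (iii), (vii), derive can_delete, audit_required.

admin_console, audit_required, break_glass, can_delete, can_invite, can_read, can_write, export_allowed, mfa_enrolled, quota_ok, role_admin, role_viewer, session_fresh, sso_linked, token_valid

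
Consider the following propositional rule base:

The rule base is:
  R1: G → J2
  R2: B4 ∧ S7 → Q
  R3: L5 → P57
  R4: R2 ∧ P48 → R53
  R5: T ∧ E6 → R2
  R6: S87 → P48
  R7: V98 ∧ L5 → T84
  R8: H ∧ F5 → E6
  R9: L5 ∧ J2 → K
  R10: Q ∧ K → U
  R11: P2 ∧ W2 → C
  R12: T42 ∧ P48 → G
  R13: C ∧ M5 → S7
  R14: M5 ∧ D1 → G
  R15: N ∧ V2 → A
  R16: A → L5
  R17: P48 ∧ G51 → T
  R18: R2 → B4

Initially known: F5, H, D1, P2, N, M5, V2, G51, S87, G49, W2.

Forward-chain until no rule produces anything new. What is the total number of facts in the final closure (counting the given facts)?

27

[1] R6 [S87 → P48]; R8 [H ∧ F5 → E6]; R11 [P2 ∧ W2 → C]; R14 [M5 ∧ D1 → G]; R15 [N ∧ V2 → A]. ⇒ new: P48, E6, C, G, A.
[2] R1 [G → J2]; R13 [C ∧ M5 → S7]; R16 [A → L5]; R17 [P48 ∧ G51 → T]. ⇒ new: J2, S7, L5, T.
[3] R3 [L5 → P57]; R5 [T ∧ E6 → R2]; R9 [L5 ∧ J2 → K]. ⇒ new: P57, R2, K.
[4] R4 [R2 ∧ P48 → R53]; R18 [R2 → B4]. ⇒ new: R53, B4.
[5] R2 [B4 ∧ S7 → Q]. ⇒ new: Q.
[6] R10 [Q ∧ K → U]. ⇒ new: U.
Closure: {A, B4, C, D1, E6, F5, G, G49, G51, H, J2, K, L5, M5, N, P2, P48, P57, Q, R2, R53, S7, S87, T, U, V2, W2} — 27 facts.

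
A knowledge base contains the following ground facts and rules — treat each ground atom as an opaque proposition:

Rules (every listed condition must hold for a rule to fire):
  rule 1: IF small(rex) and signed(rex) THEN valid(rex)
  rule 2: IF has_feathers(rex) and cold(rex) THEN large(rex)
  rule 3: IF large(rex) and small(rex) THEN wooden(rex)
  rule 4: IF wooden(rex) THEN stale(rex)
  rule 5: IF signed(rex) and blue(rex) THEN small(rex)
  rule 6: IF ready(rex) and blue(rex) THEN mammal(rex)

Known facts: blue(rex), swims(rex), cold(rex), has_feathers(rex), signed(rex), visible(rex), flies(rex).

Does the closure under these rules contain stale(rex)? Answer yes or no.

Round 1 fires rule 2, rule 5, giving large(rex), small(rex).
Round 2 fires rule 1, rule 3, giving valid(rex), wooden(rex).
Round 3 fires rule 4, giving stale(rex).
stale(rex) appears in round 3, so it is derivable.

yes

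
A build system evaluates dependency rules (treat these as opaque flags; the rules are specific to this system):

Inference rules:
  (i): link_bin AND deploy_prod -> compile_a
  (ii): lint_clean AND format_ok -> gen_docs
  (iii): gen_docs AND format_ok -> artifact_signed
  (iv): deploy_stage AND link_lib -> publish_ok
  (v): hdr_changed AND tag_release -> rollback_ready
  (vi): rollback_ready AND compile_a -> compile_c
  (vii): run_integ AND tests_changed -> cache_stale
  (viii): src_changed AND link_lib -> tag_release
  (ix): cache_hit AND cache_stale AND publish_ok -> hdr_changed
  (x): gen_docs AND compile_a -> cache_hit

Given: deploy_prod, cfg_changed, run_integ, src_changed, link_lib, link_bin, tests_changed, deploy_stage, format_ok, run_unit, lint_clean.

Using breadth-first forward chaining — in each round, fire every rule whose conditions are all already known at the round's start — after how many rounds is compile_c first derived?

5

[1] (i) [link_bin AND deploy_prod -> compile_a]; (ii) [lint_clean AND format_ok -> gen_docs]; (iv) [deploy_stage AND link_lib -> publish_ok]; (vii) [run_integ AND tests_changed -> cache_stale]; (viii) [src_changed AND link_lib -> tag_release]. ⇒ new: compile_a, gen_docs, publish_ok, cache_stale, tag_release.
[2] (iii) [gen_docs AND format_ok -> artifact_signed]; (x) [gen_docs AND compile_a -> cache_hit]. ⇒ new: artifact_signed, cache_hit.
[3] (ix) [cache_hit AND cache_stale AND publish_ok -> hdr_changed]. ⇒ new: hdr_changed.
[4] (v) [hdr_changed AND tag_release -> rollback_ready]. ⇒ new: rollback_ready.
[5] (vi) [rollback_ready AND compile_a -> compile_c]. ⇒ new: compile_c.
compile_c first appears in round 5.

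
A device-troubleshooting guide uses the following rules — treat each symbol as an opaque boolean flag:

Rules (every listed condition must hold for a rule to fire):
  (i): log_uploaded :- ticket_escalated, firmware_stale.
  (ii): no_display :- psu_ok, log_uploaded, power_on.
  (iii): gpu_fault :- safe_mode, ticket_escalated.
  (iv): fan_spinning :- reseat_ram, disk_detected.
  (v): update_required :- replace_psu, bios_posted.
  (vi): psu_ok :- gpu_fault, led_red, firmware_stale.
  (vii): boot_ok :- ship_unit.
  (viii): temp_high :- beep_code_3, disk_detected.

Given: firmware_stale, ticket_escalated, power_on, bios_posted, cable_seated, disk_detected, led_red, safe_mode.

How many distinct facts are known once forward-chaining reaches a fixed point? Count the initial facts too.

[1] (i) [log_uploaded :- ticket_escalated, firmware_stale.]; (iii) [gpu_fault :- safe_mode, ticket_escalated.]. ⇒ new: log_uploaded, gpu_fault.
[2] (vi) [psu_ok :- gpu_fault, led_red, firmware_stale.]. ⇒ new: psu_ok.
[3] (ii) [no_display :- psu_ok, log_uploaded, power_on.]. ⇒ new: no_display.
Closure: {bios_posted, cable_seated, disk_detected, firmware_stale, gpu_fault, led_red, log_uploaded, no_display, power_on, psu_ok, safe_mode, ticket_escalated} — 12 facts.

12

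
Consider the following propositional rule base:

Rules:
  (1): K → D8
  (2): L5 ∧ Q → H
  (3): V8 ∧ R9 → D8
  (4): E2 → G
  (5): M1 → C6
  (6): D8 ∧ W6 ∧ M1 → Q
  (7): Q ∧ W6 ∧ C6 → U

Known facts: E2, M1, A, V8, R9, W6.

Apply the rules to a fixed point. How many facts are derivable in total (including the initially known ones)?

11

Round 1: (3) [V8 ∧ R9 → D8]; (4) [E2 → G]; (5) [M1 → C6]. Adds D8, G, C6.
Round 2: (6) [D8 ∧ W6 ∧ M1 → Q]. Adds Q.
Round 3: (7) [Q ∧ W6 ∧ C6 → U]. Adds U.
Closure: {A, C6, D8, E2, G, M1, Q, R9, U, V8, W6} — 11 facts.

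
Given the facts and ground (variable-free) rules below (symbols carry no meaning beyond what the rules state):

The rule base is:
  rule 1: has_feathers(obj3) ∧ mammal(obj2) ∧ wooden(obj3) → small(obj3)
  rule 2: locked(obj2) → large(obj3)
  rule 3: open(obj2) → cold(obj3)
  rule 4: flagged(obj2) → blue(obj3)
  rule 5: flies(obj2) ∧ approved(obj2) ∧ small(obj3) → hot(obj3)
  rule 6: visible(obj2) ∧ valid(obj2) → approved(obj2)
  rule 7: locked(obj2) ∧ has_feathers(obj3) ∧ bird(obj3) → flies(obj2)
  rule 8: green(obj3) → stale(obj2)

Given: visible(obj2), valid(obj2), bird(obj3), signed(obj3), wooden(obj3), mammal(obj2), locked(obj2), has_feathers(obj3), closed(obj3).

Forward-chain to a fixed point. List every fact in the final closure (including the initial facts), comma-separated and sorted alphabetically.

approved(obj2), bird(obj3), closed(obj3), flies(obj2), has_feathers(obj3), hot(obj3), large(obj3), locked(obj2), mammal(obj2), signed(obj3), small(obj3), valid(obj2), visible(obj2), wooden(obj3)

Round 1 fires rule 1, rule 2, rule 6, rule 7, giving small(obj3), large(obj3), approved(obj2), flies(obj2).
Round 2 fires rule 5, giving hot(obj3).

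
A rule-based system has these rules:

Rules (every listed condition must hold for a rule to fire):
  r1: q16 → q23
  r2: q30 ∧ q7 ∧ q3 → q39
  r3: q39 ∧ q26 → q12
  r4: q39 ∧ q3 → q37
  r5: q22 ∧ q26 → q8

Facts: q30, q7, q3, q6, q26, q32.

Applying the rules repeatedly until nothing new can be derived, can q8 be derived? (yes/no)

[1] r2 [q30 ∧ q7 ∧ q3 → q39]. ⇒ new: q39.
[2] r3 [q39 ∧ q26 → q12]; r4 [q39 ∧ q3 → q37]. ⇒ new: q12, q37.
Fixed point reached. q8 is concluded only by r5; r5 needs q22 (never derived).

no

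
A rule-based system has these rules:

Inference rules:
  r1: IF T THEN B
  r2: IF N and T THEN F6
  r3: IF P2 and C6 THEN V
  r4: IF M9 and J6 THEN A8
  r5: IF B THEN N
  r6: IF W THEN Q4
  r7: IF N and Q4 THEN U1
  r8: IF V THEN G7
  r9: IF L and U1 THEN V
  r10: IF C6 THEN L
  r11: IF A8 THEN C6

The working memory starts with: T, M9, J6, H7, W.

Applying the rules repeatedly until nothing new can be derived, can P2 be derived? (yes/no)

Round 1: r1 [IF T THEN B]; r4 [IF M9 and J6 THEN A8]; r6 [IF W THEN Q4]. New: B, A8, Q4.
Round 2: r5 [IF B THEN N]; r11 [IF A8 THEN C6]. New: N, C6.
Round 3: r2 [IF N and T THEN F6]; r7 [IF N and Q4 THEN U1]; r10 [IF C6 THEN L]. New: F6, U1, L.
Round 4: r9 [IF L and U1 THEN V]. New: V.
Round 5: r8 [IF V THEN G7]. New: G7.
Fixed point reached. No rule has P2 as a consequent, and it is not given.

no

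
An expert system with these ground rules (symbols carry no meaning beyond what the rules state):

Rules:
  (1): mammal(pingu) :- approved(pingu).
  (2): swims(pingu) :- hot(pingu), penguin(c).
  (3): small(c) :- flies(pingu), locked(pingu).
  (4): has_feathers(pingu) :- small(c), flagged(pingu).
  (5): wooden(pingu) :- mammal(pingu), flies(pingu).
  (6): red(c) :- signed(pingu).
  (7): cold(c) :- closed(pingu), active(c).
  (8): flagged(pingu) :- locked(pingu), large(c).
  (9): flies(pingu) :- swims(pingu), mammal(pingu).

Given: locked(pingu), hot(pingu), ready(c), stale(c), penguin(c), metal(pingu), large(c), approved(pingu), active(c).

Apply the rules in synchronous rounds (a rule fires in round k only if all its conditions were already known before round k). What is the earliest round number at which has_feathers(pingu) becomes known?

4

Round 1: (1) [mammal(pingu) :- approved(pingu).]; (2) [swims(pingu) :- hot(pingu), penguin(c).]; (8) [flagged(pingu) :- locked(pingu), large(c).]. New: mammal(pingu), swims(pingu), flagged(pingu).
Round 2: (9) [flies(pingu) :- swims(pingu), mammal(pingu).]. New: flies(pingu).
Round 3: (3) [small(c) :- flies(pingu), locked(pingu).]; (5) [wooden(pingu) :- mammal(pingu), flies(pingu).]. New: small(c), wooden(pingu).
Round 4: (4) [has_feathers(pingu) :- small(c), flagged(pingu).]. New: has_feathers(pingu).
has_feathers(pingu) first appears in round 4.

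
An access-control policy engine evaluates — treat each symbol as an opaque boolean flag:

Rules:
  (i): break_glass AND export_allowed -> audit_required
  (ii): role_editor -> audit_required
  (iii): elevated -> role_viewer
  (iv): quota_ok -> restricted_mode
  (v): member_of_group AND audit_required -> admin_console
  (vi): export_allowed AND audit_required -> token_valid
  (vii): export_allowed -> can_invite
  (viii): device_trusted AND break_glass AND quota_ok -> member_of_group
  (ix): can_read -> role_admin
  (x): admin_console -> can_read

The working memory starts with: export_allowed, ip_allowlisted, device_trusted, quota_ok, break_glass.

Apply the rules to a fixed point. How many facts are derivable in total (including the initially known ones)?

[1] (i) [break_glass AND export_allowed -> audit_required]; (iv) [quota_ok -> restricted_mode]; (vii) [export_allowed -> can_invite]; (viii) [device_trusted AND break_glass AND quota_ok -> member_of_group]. ⇒ new: audit_required, restricted_mode, can_invite, member_of_group.
[2] (v) [member_of_group AND audit_required -> admin_console]; (vi) [export_allowed AND audit_required -> token_valid]. ⇒ new: admin_console, token_valid.
[3] (x) [admin_console -> can_read]. ⇒ new: can_read.
[4] (ix) [can_read -> role_admin]. ⇒ new: role_admin.
Closure: {admin_console, audit_required, break_glass, can_invite, can_read, device_trusted, export_allowed, ip_allowlisted, member_of_group, quota_ok, restricted_mode, role_admin, token_valid} — 13 facts.

13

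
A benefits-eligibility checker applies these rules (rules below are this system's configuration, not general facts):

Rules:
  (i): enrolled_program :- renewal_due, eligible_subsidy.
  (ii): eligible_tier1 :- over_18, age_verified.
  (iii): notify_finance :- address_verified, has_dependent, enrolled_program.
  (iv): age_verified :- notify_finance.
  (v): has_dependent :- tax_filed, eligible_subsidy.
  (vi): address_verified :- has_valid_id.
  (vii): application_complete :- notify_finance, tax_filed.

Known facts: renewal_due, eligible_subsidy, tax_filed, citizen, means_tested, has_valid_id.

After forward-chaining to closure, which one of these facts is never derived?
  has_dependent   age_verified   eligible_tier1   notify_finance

Round 1 fires (i), (v), (vi), giving enrolled_program, has_dependent, address_verified.
Round 2 fires (iii), giving notify_finance.
Round 3 fires (iv), (vii), giving age_verified, application_complete.
Derived: notify_finance (round 2), age_verified (round 3), has_dependent (round 1). eligible_tier1 never appears in any round.

eligible_tier1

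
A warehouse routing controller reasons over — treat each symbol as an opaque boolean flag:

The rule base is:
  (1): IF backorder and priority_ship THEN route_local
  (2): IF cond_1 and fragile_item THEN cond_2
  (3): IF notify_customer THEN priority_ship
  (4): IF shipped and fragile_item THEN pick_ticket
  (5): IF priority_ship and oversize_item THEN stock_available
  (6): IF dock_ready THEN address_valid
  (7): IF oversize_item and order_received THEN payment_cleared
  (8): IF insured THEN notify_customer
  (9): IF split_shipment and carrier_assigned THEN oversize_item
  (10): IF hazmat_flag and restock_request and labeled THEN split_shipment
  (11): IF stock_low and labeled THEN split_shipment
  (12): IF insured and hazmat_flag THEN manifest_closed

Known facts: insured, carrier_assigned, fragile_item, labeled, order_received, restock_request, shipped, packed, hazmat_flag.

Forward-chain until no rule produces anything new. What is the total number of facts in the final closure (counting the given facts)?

17

Round 1 — (4), (8), (10), (12), derive pick_ticket, notify_customer, split_shipment, manifest_closed.
Round 2 — (3), (9), derive priority_ship, oversize_item.
Round 3 — (5), (7), derive stock_available, payment_cleared.
Closure: {carrier_assigned, fragile_item, hazmat_flag, insured, labeled, manifest_closed, notify_customer, order_received, oversize_item, packed, payment_cleared, pick_ticket, priority_ship, restock_request, shipped, split_shipment, stock_available} — 17 facts.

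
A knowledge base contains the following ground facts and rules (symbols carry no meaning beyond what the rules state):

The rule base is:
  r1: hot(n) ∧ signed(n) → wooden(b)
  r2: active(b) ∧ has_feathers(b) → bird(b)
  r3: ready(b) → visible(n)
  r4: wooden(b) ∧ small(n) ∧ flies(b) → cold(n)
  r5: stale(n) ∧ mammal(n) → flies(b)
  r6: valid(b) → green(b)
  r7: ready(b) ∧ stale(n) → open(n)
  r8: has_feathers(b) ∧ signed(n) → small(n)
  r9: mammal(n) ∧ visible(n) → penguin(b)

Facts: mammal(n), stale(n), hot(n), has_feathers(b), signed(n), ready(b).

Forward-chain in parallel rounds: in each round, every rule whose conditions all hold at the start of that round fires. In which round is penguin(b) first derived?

2

[1] r1 [hot(n) ∧ signed(n) → wooden(b)]; r3 [ready(b) → visible(n)]; r5 [stale(n) ∧ mammal(n) → flies(b)]; r7 [ready(b) ∧ stale(n) → open(n)]; r8 [has_feathers(b) ∧ signed(n) → small(n)]. ⇒ new: wooden(b), visible(n), flies(b), open(n), small(n).
[2] r4 [wooden(b) ∧ small(n) ∧ flies(b) → cold(n)]; r9 [mammal(n) ∧ visible(n) → penguin(b)]. ⇒ new: cold(n), penguin(b).
penguin(b) first appears in round 2.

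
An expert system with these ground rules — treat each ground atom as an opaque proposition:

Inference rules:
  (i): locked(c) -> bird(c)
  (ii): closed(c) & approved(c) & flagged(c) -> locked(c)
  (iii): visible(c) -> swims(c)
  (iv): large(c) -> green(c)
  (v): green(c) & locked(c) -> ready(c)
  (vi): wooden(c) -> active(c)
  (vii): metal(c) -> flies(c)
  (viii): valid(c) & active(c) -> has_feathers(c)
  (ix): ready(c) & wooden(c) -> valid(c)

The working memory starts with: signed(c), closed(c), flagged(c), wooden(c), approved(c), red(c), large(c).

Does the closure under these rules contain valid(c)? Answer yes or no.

yes

Round 1: (ii) [closed(c) & approved(c) & flagged(c) -> locked(c)]; (iv) [large(c) -> green(c)]; (vi) [wooden(c) -> active(c)]. New: locked(c), green(c), active(c).
Round 2: (i) [locked(c) -> bird(c)]; (v) [green(c) & locked(c) -> ready(c)]. New: bird(c), ready(c).
Round 3: (ix) [ready(c) & wooden(c) -> valid(c)]. New: valid(c).
Round 4: (viii) [valid(c) & active(c) -> has_feathers(c)]. New: has_feathers(c).
valid(c) appears in round 3, so it is derivable.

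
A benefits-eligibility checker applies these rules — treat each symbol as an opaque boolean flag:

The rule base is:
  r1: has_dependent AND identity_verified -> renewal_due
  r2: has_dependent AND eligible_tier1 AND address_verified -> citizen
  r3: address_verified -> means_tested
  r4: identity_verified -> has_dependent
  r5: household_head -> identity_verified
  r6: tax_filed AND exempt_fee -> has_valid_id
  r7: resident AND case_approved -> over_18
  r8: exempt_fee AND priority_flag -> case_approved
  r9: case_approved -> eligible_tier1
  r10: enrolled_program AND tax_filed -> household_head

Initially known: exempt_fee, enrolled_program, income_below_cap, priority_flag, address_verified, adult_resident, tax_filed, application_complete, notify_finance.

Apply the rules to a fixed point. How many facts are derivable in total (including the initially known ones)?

18

[1] r3 [address_verified -> means_tested]; r6 [tax_filed AND exempt_fee -> has_valid_id]; r8 [exempt_fee AND priority_flag -> case_approved]; r10 [enrolled_program AND tax_filed -> household_head]. ⇒ new: means_tested, has_valid_id, case_approved, household_head.
[2] r5 [household_head -> identity_verified]; r9 [case_approved -> eligible_tier1]. ⇒ new: identity_verified, eligible_tier1.
[3] r4 [identity_verified -> has_dependent]. ⇒ new: has_dependent.
[4] r1 [has_dependent AND identity_verified -> renewal_due]; r2 [has_dependent AND eligible_tier1 AND address_verified -> citizen]. ⇒ new: renewal_due, citizen.
Closure: {address_verified, adult_resident, application_complete, case_approved, citizen, eligible_tier1, enrolled_program, exempt_fee, has_dependent, has_valid_id, household_head, identity_verified, income_below_cap, means_tested, notify_finance, priority_flag, renewal_due, tax_filed} — 18 facts.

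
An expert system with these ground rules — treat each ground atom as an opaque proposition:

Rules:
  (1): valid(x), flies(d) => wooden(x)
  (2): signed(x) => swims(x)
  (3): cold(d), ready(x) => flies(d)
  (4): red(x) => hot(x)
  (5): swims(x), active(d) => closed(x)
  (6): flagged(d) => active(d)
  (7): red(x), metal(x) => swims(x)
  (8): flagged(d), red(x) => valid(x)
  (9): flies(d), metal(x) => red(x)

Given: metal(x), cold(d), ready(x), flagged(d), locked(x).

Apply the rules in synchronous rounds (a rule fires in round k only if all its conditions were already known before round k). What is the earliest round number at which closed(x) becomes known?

4

Round 1: (3) [cold(d), ready(x) => flies(d)]; (6) [flagged(d) => active(d)]. New: flies(d), active(d).
Round 2: (9) [flies(d), metal(x) => red(x)]. New: red(x).
Round 3: (4) [red(x) => hot(x)]; (7) [red(x), metal(x) => swims(x)]; (8) [flagged(d), red(x) => valid(x)]. New: hot(x), swims(x), valid(x).
Round 4: (1) [valid(x), flies(d) => wooden(x)]; (5) [swims(x), active(d) => closed(x)]. New: wooden(x), closed(x).
closed(x) first appears in round 4.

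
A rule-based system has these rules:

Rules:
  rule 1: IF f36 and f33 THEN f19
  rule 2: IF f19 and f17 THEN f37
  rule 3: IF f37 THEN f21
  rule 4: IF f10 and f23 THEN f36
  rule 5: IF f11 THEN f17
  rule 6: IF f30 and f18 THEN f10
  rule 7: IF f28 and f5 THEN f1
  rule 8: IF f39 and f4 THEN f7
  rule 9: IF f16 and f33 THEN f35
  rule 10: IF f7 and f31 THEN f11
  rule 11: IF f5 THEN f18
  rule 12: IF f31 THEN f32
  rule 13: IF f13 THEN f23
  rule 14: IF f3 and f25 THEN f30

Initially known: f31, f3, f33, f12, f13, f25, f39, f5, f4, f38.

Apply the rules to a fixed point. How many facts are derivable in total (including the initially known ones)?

Round 1: rule 8 [IF f39 and f4 THEN f7]; rule 11 [IF f5 THEN f18]; rule 12 [IF f31 THEN f32]; rule 13 [IF f13 THEN f23]; rule 14 [IF f3 and f25 THEN f30]. New: f7, f18, f32, f23, f30.
Round 2: rule 6 [IF f30 and f18 THEN f10]; rule 10 [IF f7 and f31 THEN f11]. New: f10, f11.
Round 3: rule 4 [IF f10 and f23 THEN f36]; rule 5 [IF f11 THEN f17]. New: f36, f17.
Round 4: rule 1 [IF f36 and f33 THEN f19]. New: f19.
Round 5: rule 2 [IF f19 and f17 THEN f37]. New: f37.
Round 6: rule 3 [IF f37 THEN f21]. New: f21.
Closure: {f10, f11, f12, f13, f17, f18, f19, f21, f23, f25, f3, f30, f31, f32, f33, f36, f37, f38, f39, f4, f5, f7} — 22 facts.

22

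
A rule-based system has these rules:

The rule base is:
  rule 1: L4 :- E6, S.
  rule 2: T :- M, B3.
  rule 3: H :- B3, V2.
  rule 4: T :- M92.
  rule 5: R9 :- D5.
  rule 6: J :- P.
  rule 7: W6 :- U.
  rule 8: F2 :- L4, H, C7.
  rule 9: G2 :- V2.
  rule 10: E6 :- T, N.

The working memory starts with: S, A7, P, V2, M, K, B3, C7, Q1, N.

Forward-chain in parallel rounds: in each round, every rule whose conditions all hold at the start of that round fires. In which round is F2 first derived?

Round 1 fires rule 2, rule 3, rule 6, rule 9, giving T, H, J, G2.
Round 2 fires rule 10, giving E6.
Round 3 fires rule 1, giving L4.
Round 4 fires rule 8, giving F2.
F2 first appears in round 4.

4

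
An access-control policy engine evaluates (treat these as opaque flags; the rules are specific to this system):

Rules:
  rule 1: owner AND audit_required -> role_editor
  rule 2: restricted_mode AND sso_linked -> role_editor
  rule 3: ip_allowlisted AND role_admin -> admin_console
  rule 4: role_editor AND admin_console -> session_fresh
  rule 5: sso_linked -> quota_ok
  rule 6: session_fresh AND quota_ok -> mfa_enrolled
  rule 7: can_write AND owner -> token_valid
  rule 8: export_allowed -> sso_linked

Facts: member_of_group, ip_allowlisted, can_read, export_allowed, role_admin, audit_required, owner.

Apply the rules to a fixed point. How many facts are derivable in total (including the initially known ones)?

[1] rule 1 [owner AND audit_required -> role_editor]; rule 3 [ip_allowlisted AND role_admin -> admin_console]; rule 8 [export_allowed -> sso_linked]. ⇒ new: role_editor, admin_console, sso_linked.
[2] rule 4 [role_editor AND admin_console -> session_fresh]; rule 5 [sso_linked -> quota_ok]. ⇒ new: session_fresh, quota_ok.
[3] rule 6 [session_fresh AND quota_ok -> mfa_enrolled]. ⇒ new: mfa_enrolled.
Closure: {admin_console, audit_required, can_read, export_allowed, ip_allowlisted, member_of_group, mfa_enrolled, owner, quota_ok, role_admin, role_editor, session_fresh, sso_linked} — 13 facts.

13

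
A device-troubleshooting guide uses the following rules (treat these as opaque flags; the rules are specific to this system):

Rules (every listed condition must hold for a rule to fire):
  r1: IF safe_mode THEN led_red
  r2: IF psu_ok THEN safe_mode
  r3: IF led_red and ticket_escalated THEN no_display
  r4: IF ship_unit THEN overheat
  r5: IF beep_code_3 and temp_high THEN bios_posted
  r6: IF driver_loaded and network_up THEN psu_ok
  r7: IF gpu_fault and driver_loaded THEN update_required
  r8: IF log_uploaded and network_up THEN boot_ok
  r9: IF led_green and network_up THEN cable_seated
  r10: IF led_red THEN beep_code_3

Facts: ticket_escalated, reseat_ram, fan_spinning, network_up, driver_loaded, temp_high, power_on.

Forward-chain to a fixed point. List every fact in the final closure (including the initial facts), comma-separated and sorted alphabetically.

beep_code_3, bios_posted, driver_loaded, fan_spinning, led_red, network_up, no_display, power_on, psu_ok, reseat_ram, safe_mode, temp_high, ticket_escalated

Round 1: r6 [IF driver_loaded and network_up THEN psu_ok]. New: psu_ok.
Round 2: r2 [IF psu_ok THEN safe_mode]. New: safe_mode.
Round 3: r1 [IF safe_mode THEN led_red]. New: led_red.
Round 4: r3 [IF led_red and ticket_escalated THEN no_display]; r10 [IF led_red THEN beep_code_3]. New: no_display, beep_code_3.
Round 5: r5 [IF beep_code_3 and temp_high THEN bios_posted]. New: bios_posted.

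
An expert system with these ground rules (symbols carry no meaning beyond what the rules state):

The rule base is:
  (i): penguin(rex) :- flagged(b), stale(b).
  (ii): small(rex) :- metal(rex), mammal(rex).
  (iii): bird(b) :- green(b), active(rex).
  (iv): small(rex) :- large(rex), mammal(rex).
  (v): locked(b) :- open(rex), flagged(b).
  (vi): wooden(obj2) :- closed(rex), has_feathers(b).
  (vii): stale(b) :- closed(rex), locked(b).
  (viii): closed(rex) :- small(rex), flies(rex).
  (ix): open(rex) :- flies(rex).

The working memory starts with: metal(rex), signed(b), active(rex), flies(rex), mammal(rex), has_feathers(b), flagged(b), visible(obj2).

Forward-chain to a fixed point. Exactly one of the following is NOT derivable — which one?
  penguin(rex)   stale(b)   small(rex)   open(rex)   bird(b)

bird(b)

Round 1 — (ii), (ix), derive small(rex), open(rex).
Round 2 — (v), (viii), derive locked(b), closed(rex).
Round 3 — (vi), (vii), derive wooden(obj2), stale(b).
Round 4 — (i), derive penguin(rex).
Derived: small(rex) (round 1), stale(b) (round 3), open(rex) (round 1), penguin(rex) (round 4). bird(b) never appears in any round.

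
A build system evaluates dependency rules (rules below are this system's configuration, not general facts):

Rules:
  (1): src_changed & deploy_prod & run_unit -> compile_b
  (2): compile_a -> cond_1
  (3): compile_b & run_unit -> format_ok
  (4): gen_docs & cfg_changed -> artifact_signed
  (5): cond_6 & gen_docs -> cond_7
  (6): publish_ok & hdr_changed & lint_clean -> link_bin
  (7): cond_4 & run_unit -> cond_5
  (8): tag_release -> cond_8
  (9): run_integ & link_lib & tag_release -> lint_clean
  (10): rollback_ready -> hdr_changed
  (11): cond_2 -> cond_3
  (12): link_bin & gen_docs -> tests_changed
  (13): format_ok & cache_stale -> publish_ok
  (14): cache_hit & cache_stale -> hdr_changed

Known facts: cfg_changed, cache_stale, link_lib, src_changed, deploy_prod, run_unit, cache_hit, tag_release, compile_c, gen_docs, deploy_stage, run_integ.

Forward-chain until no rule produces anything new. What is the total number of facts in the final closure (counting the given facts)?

Round 1 — (1), (4), (8), (9), (14), derive compile_b, artifact_signed, cond_8, lint_clean, hdr_changed.
Round 2 — (3), derive format_ok.
Round 3 — (13), derive publish_ok.
Round 4 — (6), derive link_bin.
Round 5 — (12), derive tests_changed.
Closure: {artifact_signed, cache_hit, cache_stale, cfg_changed, compile_b, compile_c, cond_8, deploy_prod, deploy_stage, format_ok, gen_docs, hdr_changed, link_bin, link_lib, lint_clean, publish_ok, run_integ, run_unit, src_changed, tag_release, tests_changed} — 21 facts.

21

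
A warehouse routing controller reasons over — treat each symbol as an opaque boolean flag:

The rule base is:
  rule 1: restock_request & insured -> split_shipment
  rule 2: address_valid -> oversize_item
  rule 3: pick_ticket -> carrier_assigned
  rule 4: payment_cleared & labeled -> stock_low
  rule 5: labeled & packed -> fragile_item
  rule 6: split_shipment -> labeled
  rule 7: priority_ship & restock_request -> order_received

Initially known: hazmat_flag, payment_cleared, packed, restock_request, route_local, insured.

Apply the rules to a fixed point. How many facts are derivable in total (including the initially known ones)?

Round 1 — rule 1, derive split_shipment.
Round 2 — rule 6, derive labeled.
Round 3 — rule 4, rule 5, derive stock_low, fragile_item.
Closure: {fragile_item, hazmat_flag, insured, labeled, packed, payment_cleared, restock_request, route_local, split_shipment, stock_low} — 10 facts.

10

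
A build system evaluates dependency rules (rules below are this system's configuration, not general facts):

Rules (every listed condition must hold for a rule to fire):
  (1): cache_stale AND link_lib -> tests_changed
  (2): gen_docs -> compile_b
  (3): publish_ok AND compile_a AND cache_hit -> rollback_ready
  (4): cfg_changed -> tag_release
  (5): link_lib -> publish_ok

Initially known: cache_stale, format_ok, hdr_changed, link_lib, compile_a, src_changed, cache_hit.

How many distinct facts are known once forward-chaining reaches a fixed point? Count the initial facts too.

Round 1 — (1), (5), derive tests_changed, publish_ok.
Round 2 — (3), derive rollback_ready.
Closure: {cache_hit, cache_stale, compile_a, format_ok, hdr_changed, link_lib, publish_ok, rollback_ready, src_changed, tests_changed} — 10 facts.

10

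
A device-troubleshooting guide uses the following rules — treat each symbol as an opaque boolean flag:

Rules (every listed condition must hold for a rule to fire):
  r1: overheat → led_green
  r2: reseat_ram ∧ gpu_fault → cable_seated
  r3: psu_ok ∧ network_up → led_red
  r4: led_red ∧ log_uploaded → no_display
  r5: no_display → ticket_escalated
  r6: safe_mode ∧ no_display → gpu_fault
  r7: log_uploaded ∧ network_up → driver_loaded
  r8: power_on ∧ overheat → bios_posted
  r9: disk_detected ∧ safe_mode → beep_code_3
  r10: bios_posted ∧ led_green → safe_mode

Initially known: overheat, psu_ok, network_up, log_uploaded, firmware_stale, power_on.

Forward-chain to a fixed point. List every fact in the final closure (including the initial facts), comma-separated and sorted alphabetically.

bios_posted, driver_loaded, firmware_stale, gpu_fault, led_green, led_red, log_uploaded, network_up, no_display, overheat, power_on, psu_ok, safe_mode, ticket_escalated

Round 1: r1 [overheat → led_green]; r3 [psu_ok ∧ network_up → led_red]; r7 [log_uploaded ∧ network_up → driver_loaded]; r8 [power_on ∧ overheat → bios_posted]. New: led_green, led_red, driver_loaded, bios_posted.
Round 2: r4 [led_red ∧ log_uploaded → no_display]; r10 [bios_posted ∧ led_green → safe_mode]. New: no_display, safe_mode.
Round 3: r5 [no_display → ticket_escalated]; r6 [safe_mode ∧ no_display → gpu_fault]. New: ticket_escalated, gpu_fault.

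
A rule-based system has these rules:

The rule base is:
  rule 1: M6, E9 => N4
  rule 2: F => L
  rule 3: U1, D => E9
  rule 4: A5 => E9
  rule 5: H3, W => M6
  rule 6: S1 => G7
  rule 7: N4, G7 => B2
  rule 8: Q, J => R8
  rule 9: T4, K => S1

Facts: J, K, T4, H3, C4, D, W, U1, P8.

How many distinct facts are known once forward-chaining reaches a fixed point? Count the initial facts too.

Round 1 — rule 3, rule 5, rule 9, derive E9, M6, S1.
Round 2 — rule 1, rule 6, derive N4, G7.
Round 3 — rule 7, derive B2.
Closure: {B2, C4, D, E9, G7, H3, J, K, M6, N4, P8, S1, T4, U1, W} — 15 facts.

15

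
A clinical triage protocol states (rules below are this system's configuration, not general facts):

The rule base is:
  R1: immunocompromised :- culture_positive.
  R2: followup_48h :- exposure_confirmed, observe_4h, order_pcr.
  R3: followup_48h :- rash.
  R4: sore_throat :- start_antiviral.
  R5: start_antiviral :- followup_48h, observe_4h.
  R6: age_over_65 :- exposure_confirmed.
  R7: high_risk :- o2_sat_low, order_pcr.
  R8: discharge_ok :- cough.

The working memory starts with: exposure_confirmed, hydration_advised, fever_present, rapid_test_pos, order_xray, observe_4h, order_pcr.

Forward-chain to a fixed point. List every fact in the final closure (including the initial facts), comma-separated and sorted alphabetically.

Round 1: R2 [followup_48h :- exposure_confirmed, observe_4h, order_pcr.]; R6 [age_over_65 :- exposure_confirmed.]. Adds followup_48h, age_over_65.
Round 2: R5 [start_antiviral :- followup_48h, observe_4h.]. Adds start_antiviral.
Round 3: R4 [sore_throat :- start_antiviral.]. Adds sore_throat.

age_over_65, exposure_confirmed, fever_present, followup_48h, hydration_advised, observe_4h, order_pcr, order_xray, rapid_test_pos, sore_throat, start_antiviral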